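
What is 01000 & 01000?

AND: 1 only when both bits are 1
  01000
& 01000
-------
  01000
Decimal: 8 & 8 = 8



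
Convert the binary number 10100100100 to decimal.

Sum of powers of 2 for each 1-bit:
2^2 + 2^5 + 2^8 + 2^10
= 4 + 32 + 256 + 1024
= 1316



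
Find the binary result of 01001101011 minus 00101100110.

Method 1 - Direct subtraction (column by column from the right: bit − bit − borrow-in; if negative, add 2 and borrow 1 from the next column):
borrow: 01000001000
        01001101011
-       00101100110
-------------------
        00100000101

Method 2 - Add two's complement:
Two's complement of 00101100110: invert → 11010011001, add 1 → 11010011010
  01001101011
+ 11010011010
-------------
 100100000101  (end carry out of the top bit = 1)
Discarding the end carry: 00100000101
Decimal check:
  01001101011 = 512 + 64 + 32 + 8 + 2 + 1 = 619
  00101100110 = 256 + 64 + 32 + 4 + 2 = 358
  619 - 358 = 261, and 00100000101 = 256 + 4 + 1 = 261 ✓



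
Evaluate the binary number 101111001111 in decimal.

Sum of powers of 2 for each 1-bit:
2^0 + 2^1 + 2^2 + 2^3 + 2^6 + 2^7 + 2^8 + 2^9 + 2^11
= 1 + 2 + 4 + 8 + 64 + 128 + 256 + 512 + 2048
= 3023



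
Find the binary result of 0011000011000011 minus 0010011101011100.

Method 1 - Direct subtraction (column by column from the right: bit − bit − borrow-in; if negative, add 2 and borrow 1 from the next column):
borrow: 0001111011111000
        0011000011000011
-       0010011101011100
------------------------
        0000100101100111

Method 2 - Add two's complement:
Two's complement of 0010011101011100: invert → 1101100010100011, add 1 → 1101100010100100
  0011000011000011
+ 1101100010100100
------------------
 10000100101100111  (end carry out of the top bit = 1)
Discarding the end carry: 0000100101100111
Decimal check:
  0011000011000011 = 8192 + 4096 + 128 + 64 + 2 + 1 = 12483
  0010011101011100 = 8192 + 1024 + 512 + 256 + 64 + 16 + 8 + 4 = 10076
  12483 - 10076 = 2407, and 0000100101100111 = 2048 + 256 + 64 + 32 + 4 + 2 + 1 = 2407 ✓



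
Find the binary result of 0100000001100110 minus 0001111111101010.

Method 1 - Direct subtraction (column by column from the right: bit − bit − borrow-in; if negative, add 2 and borrow 1 from the next column):
borrow: 0111111111110000
        0100000001100110
-       0001111111101010
------------------------
        0010000001111100

Method 2 - Add two's complement:
Two's complement of 0001111111101010: invert → 1110000000010101, add 1 → 1110000000010110
  0100000001100110
+ 1110000000010110
------------------
 10010000001111100  (end carry out of the top bit = 1)
Discarding the end carry: 0010000001111100
Decimal check:
  0100000001100110 = 16384 + 64 + 32 + 4 + 2 = 16486
  0001111111101010 = 4096 + 2048 + 1024 + 512 + 256 + 128 + 64 + 32 + 8 + 2 = 8170
  16486 - 8170 = 8316, and 0010000001111100 = 8192 + 64 + 32 + 16 + 8 + 4 = 8316 ✓



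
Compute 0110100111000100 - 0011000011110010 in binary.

Method 1 - Direct subtraction (column by column from the right: bit − bit − borrow-in; if negative, add 2 and borrow 1 from the next column):
borrow: 0110000111100100
        0110100111000100
-       0011000011110010
------------------------
        0011100011010010

Method 2 - Add two's complement:
Two's complement of 0011000011110010: invert → 1100111100001101, add 1 → 1100111100001110
  0110100111000100
+ 1100111100001110
------------------
 10011100011010010  (end carry out of the top bit = 1)
Discarding the end carry: 0011100011010010
Decimal check:
  0110100111000100 = 16384 + 8192 + 2048 + 256 + 128 + 64 + 4 = 27076
  0011000011110010 = 8192 + 4096 + 128 + 64 + 32 + 16 + 2 = 12530
  27076 - 12530 = 14546, and 0011100011010010 = 8192 + 4096 + 2048 + 128 + 64 + 16 + 2 = 14546 ✓



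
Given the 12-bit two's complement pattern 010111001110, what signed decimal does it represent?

Binary: 010111001110
Sign bit: 0 (non-negative)
Read directly as an unsigned value:
010111001110 = 1024 + 256 + 128 + 64 + 8 + 4 + 2 = 1486
Value: 1486



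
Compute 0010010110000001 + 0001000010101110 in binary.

Add column by column from the right: bit + bit + carry-in; write the sum mod 2, carry 1 when the sum is 2 or 3.
carry:  0000001100000000
        0010010110000001
+       0001000010101110
------------------------
       00011011000101111
(the carry out of the leftmost column, 0, becomes the leading bit)
Decimal check:
  0010010110000001 = 8192 + 1024 + 256 + 128 + 1 = 9601
  0001000010101110 = 4096 + 128 + 32 + 8 + 4 + 2 = 4270
  9601 + 4270 = 13871, and 00011011000101111 = 8192 + 4096 + 1024 + 512 + 32 + 8 + 4 + 2 + 1 = 13871 ✓



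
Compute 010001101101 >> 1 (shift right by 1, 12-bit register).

Original: 010001101101 (decimal 1133)
Shift right by 1 position
Drop the 1 low bit; fill with zero on the left
Result: 001000110110 (decimal 566)
Equivalent: 1133 >> 1 = 1133 ÷ 2^1 = 566



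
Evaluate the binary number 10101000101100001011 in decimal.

Sum of powers of 2 for each 1-bit:
2^0 + 2^1 + 2^3 + 2^8 + 2^9 + 2^11 + 2^15 + 2^17 + 2^19
= 1 + 2 + 8 + 256 + 512 + 2048 + 32768 + 131072 + 524288
= 690955



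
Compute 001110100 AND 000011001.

AND: 1 only when both bits are 1
  001110100
& 000011001
-----------
  000010000
Decimal: 116 & 25 = 16



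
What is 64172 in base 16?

Using repeated division by 16 (digits 10–15 are A–F):
64172 ÷ 16 = 4010 remainder 12 (C)
4010 ÷ 16 = 250 remainder 10 (A)
250 ÷ 16 = 15 remainder 10 (A)
15 ÷ 16 = 0 remainder 15 (F)
Reading remainders bottom to top: FAAC



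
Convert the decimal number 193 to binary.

Using repeated division by 2:
193 ÷ 2 = 96 remainder 1
96 ÷ 2 = 48 remainder 0
48 ÷ 2 = 24 remainder 0
24 ÷ 2 = 12 remainder 0
12 ÷ 2 = 6 remainder 0
6 ÷ 2 = 3 remainder 0
3 ÷ 2 = 1 remainder 1
1 ÷ 2 = 0 remainder 1
Reading remainders bottom to top: 11000001



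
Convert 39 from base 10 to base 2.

Using repeated division by 2:
39 ÷ 2 = 19 remainder 1
19 ÷ 2 = 9 remainder 1
9 ÷ 2 = 4 remainder 1
4 ÷ 2 = 2 remainder 0
2 ÷ 2 = 1 remainder 0
1 ÷ 2 = 0 remainder 1
Reading remainders bottom to top: 100111



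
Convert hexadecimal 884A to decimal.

Expand by place value (powers of 16):
Digit values: A = 10
884A = 8 × 16^3 + 8 × 16^2 + 4 × 16^1 + 10 × 16^0
= 8 × 4096 + 8 × 256 + 4 × 16 + 10 × 1
= 32768 + 2048 + 64 + 10
= 34890



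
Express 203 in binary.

Using repeated division by 2:
203 ÷ 2 = 101 remainder 1
101 ÷ 2 = 50 remainder 1
50 ÷ 2 = 25 remainder 0
25 ÷ 2 = 12 remainder 1
12 ÷ 2 = 6 remainder 0
6 ÷ 2 = 3 remainder 0
3 ÷ 2 = 1 remainder 1
1 ÷ 2 = 0 remainder 1
Reading remainders bottom to top: 11001011



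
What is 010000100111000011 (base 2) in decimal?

Sum of powers of 2 for each 1-bit:
2^0 + 2^1 + 2^6 + 2^7 + 2^8 + 2^11 + 2^16
= 1 + 2 + 64 + 128 + 256 + 2048 + 65536
= 68035



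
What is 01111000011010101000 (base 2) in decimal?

Sum of powers of 2 for each 1-bit:
2^3 + 2^5 + 2^7 + 2^9 + 2^10 + 2^15 + 2^16 + 2^17 + 2^18
= 8 + 32 + 128 + 512 + 1024 + 32768 + 65536 + 131072 + 262144
= 493224



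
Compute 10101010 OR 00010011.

OR: 1 when either bit is 1
  10101010
| 00010011
----------
  10111011
Decimal: 170 | 19 = 187



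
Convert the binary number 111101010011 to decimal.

Sum of powers of 2 for each 1-bit:
2^0 + 2^1 + 2^4 + 2^6 + 2^8 + 2^9 + 2^10 + 2^11
= 1 + 2 + 16 + 64 + 256 + 512 + 1024 + 2048
= 3923



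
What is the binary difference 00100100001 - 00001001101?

Method 1 - Direct subtraction (column by column from the right: bit − bit − borrow-in; if negative, add 2 and borrow 1 from the next column):
borrow: 00110111000
        00100100001
-       00001001101
-------------------
        00011010100

Method 2 - Add two's complement:
Two's complement of 00001001101: invert → 11110110010, add 1 → 11110110011
  00100100001
+ 11110110011
-------------
 100011010100  (end carry out of the top bit = 1)
Discarding the end carry: 00011010100
Decimal check:
  00100100001 = 256 + 32 + 1 = 289
  00001001101 = 64 + 8 + 4 + 1 = 77
  289 - 77 = 212, and 00011010100 = 128 + 64 + 16 + 4 = 212 ✓



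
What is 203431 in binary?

Using repeated division by 2:
203431 ÷ 2 = 101715 remainder 1
101715 ÷ 2 = 50857 remainder 1
50857 ÷ 2 = 25428 remainder 1
25428 ÷ 2 = 12714 remainder 0
12714 ÷ 2 = 6357 remainder 0
6357 ÷ 2 = 3178 remainder 1
3178 ÷ 2 = 1589 remainder 0
1589 ÷ 2 = 794 remainder 1
794 ÷ 2 = 397 remainder 0
397 ÷ 2 = 198 remainder 1
198 ÷ 2 = 99 remainder 0
99 ÷ 2 = 49 remainder 1
49 ÷ 2 = 24 remainder 1
24 ÷ 2 = 12 remainder 0
12 ÷ 2 = 6 remainder 0
6 ÷ 2 = 3 remainder 0
3 ÷ 2 = 1 remainder 1
1 ÷ 2 = 0 remainder 1
Reading remainders bottom to top: 110001101010100111



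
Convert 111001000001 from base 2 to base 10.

Sum of powers of 2 for each 1-bit:
2^0 + 2^6 + 2^9 + 2^10 + 2^11
= 1 + 64 + 512 + 1024 + 2048
= 3649



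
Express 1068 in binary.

Using repeated division by 2:
1068 ÷ 2 = 534 remainder 0
534 ÷ 2 = 267 remainder 0
267 ÷ 2 = 133 remainder 1
133 ÷ 2 = 66 remainder 1
66 ÷ 2 = 33 remainder 0
33 ÷ 2 = 16 remainder 1
16 ÷ 2 = 8 remainder 0
8 ÷ 2 = 4 remainder 0
4 ÷ 2 = 2 remainder 0
2 ÷ 2 = 1 remainder 0
1 ÷ 2 = 0 remainder 1
Reading remainders bottom to top: 10000101100



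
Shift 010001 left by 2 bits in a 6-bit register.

Original: 010001 (decimal 17)
Shift left by 2 positions
Append 2 zeros on the right and drop the 2 high bits that overflow the 6-bit width
Result: 000100 (decimal 4)
Equivalent: 17 << 2 = 17 × 2^2 = 68, truncated to 6 bits = 4



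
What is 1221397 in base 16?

Using repeated division by 16 (digits 10–15 are A–F):
1221397 ÷ 16 = 76337 remainder 5
76337 ÷ 16 = 4771 remainder 1
4771 ÷ 16 = 298 remainder 3
298 ÷ 16 = 18 remainder 10 (A)
18 ÷ 16 = 1 remainder 2
1 ÷ 16 = 0 remainder 1
Reading remainders bottom to top: 12A315



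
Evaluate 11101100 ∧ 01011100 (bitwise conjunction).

AND: 1 only when both bits are 1
  11101100
& 01011100
----------
  01001100
Decimal: 236 & 92 = 76



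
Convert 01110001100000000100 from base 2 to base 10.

Sum of powers of 2 for each 1-bit:
2^2 + 2^11 + 2^12 + 2^16 + 2^17 + 2^18
= 4 + 2048 + 4096 + 65536 + 131072 + 262144
= 464900



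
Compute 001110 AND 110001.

AND: 1 only when both bits are 1
  001110
& 110001
--------
  000000
Decimal: 14 & 49 = 0



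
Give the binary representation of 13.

Using repeated division by 2:
13 ÷ 2 = 6 remainder 1
6 ÷ 2 = 3 remainder 0
3 ÷ 2 = 1 remainder 1
1 ÷ 2 = 0 remainder 1
Reading remainders bottom to top: 1101



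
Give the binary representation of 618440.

Using repeated division by 2:
618440 ÷ 2 = 309220 remainder 0
309220 ÷ 2 = 154610 remainder 0
154610 ÷ 2 = 77305 remainder 0
77305 ÷ 2 = 38652 remainder 1
38652 ÷ 2 = 19326 remainder 0
19326 ÷ 2 = 9663 remainder 0
9663 ÷ 2 = 4831 remainder 1
4831 ÷ 2 = 2415 remainder 1
2415 ÷ 2 = 1207 remainder 1
1207 ÷ 2 = 603 remainder 1
603 ÷ 2 = 301 remainder 1
301 ÷ 2 = 150 remainder 1
150 ÷ 2 = 75 remainder 0
75 ÷ 2 = 37 remainder 1
37 ÷ 2 = 18 remainder 1
18 ÷ 2 = 9 remainder 0
9 ÷ 2 = 4 remainder 1
4 ÷ 2 = 2 remainder 0
2 ÷ 2 = 1 remainder 0
1 ÷ 2 = 0 remainder 1
Reading remainders bottom to top: 10010110111111001000



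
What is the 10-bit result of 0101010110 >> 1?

Original: 0101010110 (decimal 342)
Shift right by 1 position
Drop the 1 low bit; fill with zero on the left
Result: 0010101011 (decimal 171)
Equivalent: 342 >> 1 = 342 ÷ 2^1 = 171



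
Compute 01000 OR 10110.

OR: 1 when either bit is 1
  01000
| 10110
-------
  11110
Decimal: 8 | 22 = 30



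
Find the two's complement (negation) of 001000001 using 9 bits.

Original: 001000001
Step 1 - Invert all bits: 110111110
Step 2 - Add 1: 110111111
Verification: 001000001 + 110111111 = 1000000000; discarding the end carry (carry out of the top bit) leaves the 9-bit value 000000000, as required for x + (-x)



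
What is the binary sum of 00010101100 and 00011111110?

Add column by column from the right: bit + bit + carry-in; write the sum mod 2, carry 1 when the sum is 2 or 3.
carry:  00111111000
        00010101100
+       00011111110
-------------------
       000110101010
(the carry out of the leftmost column, 0, becomes the leading bit)
Decimal check:
  00010101100 = 128 + 32 + 8 + 4 = 172
  00011111110 = 128 + 64 + 32 + 16 + 8 + 4 + 2 = 254
  172 + 254 = 426, and 000110101010 = 256 + 128 + 32 + 8 + 2 = 426 ✓



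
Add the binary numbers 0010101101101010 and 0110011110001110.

Add column by column from the right: bit + bit + carry-in; write the sum mod 2, carry 1 when the sum is 2 or 3.
carry:  1101111000011100
        0010101101101010
+       0110011110001110
------------------------
       01001001011111000
(the carry out of the leftmost column, 0, becomes the leading bit)
Decimal check:
  0010101101101010 = 8192 + 2048 + 512 + 256 + 64 + 32 + 8 + 2 = 11114
  0110011110001110 = 16384 + 8192 + 1024 + 512 + 256 + 128 + 8 + 4 + 2 = 26510
  11114 + 26510 = 37624, and 01001001011111000 = 32768 + 4096 + 512 + 128 + 64 + 32 + 16 + 8 = 37624 ✓



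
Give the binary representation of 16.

Using repeated division by 2:
16 ÷ 2 = 8 remainder 0
8 ÷ 2 = 4 remainder 0
4 ÷ 2 = 2 remainder 0
2 ÷ 2 = 1 remainder 0
1 ÷ 2 = 0 remainder 1
Reading remainders bottom to top: 10000



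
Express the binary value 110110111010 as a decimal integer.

Sum of powers of 2 for each 1-bit:
2^1 + 2^3 + 2^4 + 2^5 + 2^7 + 2^8 + 2^10 + 2^11
= 2 + 8 + 16 + 32 + 128 + 256 + 1024 + 2048
= 3514



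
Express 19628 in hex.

Using repeated division by 16 (digits 10–15 are A–F):
19628 ÷ 16 = 1226 remainder 12 (C)
1226 ÷ 16 = 76 remainder 10 (A)
76 ÷ 16 = 4 remainder 12 (C)
4 ÷ 16 = 0 remainder 4
Reading remainders bottom to top: 4CAC



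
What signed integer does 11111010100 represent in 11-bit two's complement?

Binary: 11111010100
Sign bit: 1 (negative)
Invert: 00000101011
Add 1:  00000101100
Magnitude: 00000101100 = 32 + 8 + 4 = 44
Value: -44



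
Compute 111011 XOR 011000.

XOR: 1 when bits differ
  111011
^ 011000
--------
  100011
Decimal: 59 ^ 24 = 35



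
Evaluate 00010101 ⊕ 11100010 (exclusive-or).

XOR: 1 when bits differ
  00010101
^ 11100010
----------
  11110111
Decimal: 21 ^ 226 = 247



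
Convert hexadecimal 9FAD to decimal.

Expand by place value (powers of 16):
Digit values: F = 15, A = 10, D = 13
9FAD = 9 × 16^3 + 15 × 16^2 + 10 × 16^1 + 13 × 16^0
= 9 × 4096 + 15 × 256 + 10 × 16 + 13 × 1
= 36864 + 3840 + 160 + 13
= 40877



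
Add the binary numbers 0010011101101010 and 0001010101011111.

Add column by column from the right: bit + bit + carry-in; write the sum mod 2, carry 1 when the sum is 2 or 3.
carry:  0000111011111100
        0010011101101010
+       0001010101011111
------------------------
       00011110011001001
(the carry out of the leftmost column, 0, becomes the leading bit)
Decimal check:
  0010011101101010 = 8192 + 1024 + 512 + 256 + 64 + 32 + 8 + 2 = 10090
  0001010101011111 = 4096 + 1024 + 256 + 64 + 16 + 8 + 4 + 2 + 1 = 5471
  10090 + 5471 = 15561, and 00011110011001001 = 8192 + 4096 + 2048 + 1024 + 128 + 64 + 8 + 1 = 15561 ✓



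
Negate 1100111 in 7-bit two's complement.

Original (sign bit 1, negative): 1100111
Step 1 - Invert all bits: 0011000
Step 2 - Add 1: 0011001
Verification: 1100111 + 0011001 = 10000000; discarding the end carry (carry out of the top bit) leaves the 7-bit value 0000000, as required for x + (-x)



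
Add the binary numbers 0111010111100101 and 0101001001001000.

Add column by column from the right: bit + bit + carry-in; write the sum mod 2, carry 1 when the sum is 2 or 3.
carry:  1110111110000000
        0111010111100101
+       0101001001001000
------------------------
       01100100000101101
(the carry out of the leftmost column, 0, becomes the leading bit)
Decimal check:
  0111010111100101 = 16384 + 8192 + 4096 + 1024 + 256 + 128 + 64 + 32 + 4 + 1 = 30181
  0101001001001000 = 16384 + 4096 + 512 + 64 + 8 = 21064
  30181 + 21064 = 51245, and 01100100000101101 = 32768 + 16384 + 2048 + 32 + 8 + 4 + 1 = 51245 ✓



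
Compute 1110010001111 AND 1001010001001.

AND: 1 only when both bits are 1
  1110010001111
& 1001010001001
---------------
  1000010001001
Decimal: 7311 & 4745 = 4233



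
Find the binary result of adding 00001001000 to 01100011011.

Add column by column from the right: bit + bit + carry-in; write the sum mod 2, carry 1 when the sum is 2 or 3.
carry:  00000110000
        00001001000
+       01100011011
-------------------
       001101100011
(the carry out of the leftmost column, 0, becomes the leading bit)
Decimal check:
  00001001000 = 64 + 8 = 72
  01100011011 = 512 + 256 + 16 + 8 + 2 + 1 = 795
  72 + 795 = 867, and 001101100011 = 512 + 256 + 64 + 32 + 2 + 1 = 867 ✓



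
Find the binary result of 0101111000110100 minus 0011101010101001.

Method 1 - Direct subtraction (column by column from the right: bit − bit − borrow-in; if negative, add 2 and borrow 1 from the next column):
borrow: 0100011100010110
        0101111000110100
-       0011101010101001
------------------------
        0010001110001011

Method 2 - Add two's complement:
Two's complement of 0011101010101001: invert → 1100010101010110, add 1 → 1100010101010111
  0101111000110100
+ 1100010101010111
------------------
 10010001110001011  (end carry out of the top bit = 1)
Discarding the end carry: 0010001110001011
Decimal check:
  0101111000110100 = 16384 + 4096 + 2048 + 1024 + 512 + 32 + 16 + 4 = 24116
  0011101010101001 = 8192 + 4096 + 2048 + 512 + 128 + 32 + 8 + 1 = 15017
  24116 - 15017 = 9099, and 0010001110001011 = 8192 + 512 + 256 + 128 + 8 + 2 + 1 = 9099 ✓



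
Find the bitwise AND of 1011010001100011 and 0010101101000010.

AND: 1 only when both bits are 1
  1011010001100011
& 0010101101000010
------------------
  0010000001000010
Decimal: 46179 & 11074 = 8258



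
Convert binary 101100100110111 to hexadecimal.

Group into 4-bit nibbles from right:
  0101 = 5
  1001 = 9
  0011 = 3
  0111 = 7
Result: 5937



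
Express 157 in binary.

Using repeated division by 2:
157 ÷ 2 = 78 remainder 1
78 ÷ 2 = 39 remainder 0
39 ÷ 2 = 19 remainder 1
19 ÷ 2 = 9 remainder 1
9 ÷ 2 = 4 remainder 1
4 ÷ 2 = 2 remainder 0
2 ÷ 2 = 1 remainder 0
1 ÷ 2 = 0 remainder 1
Reading remainders bottom to top: 10011101



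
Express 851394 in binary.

Using repeated division by 2:
851394 ÷ 2 = 425697 remainder 0
425697 ÷ 2 = 212848 remainder 1
212848 ÷ 2 = 106424 remainder 0
106424 ÷ 2 = 53212 remainder 0
53212 ÷ 2 = 26606 remainder 0
26606 ÷ 2 = 13303 remainder 0
13303 ÷ 2 = 6651 remainder 1
6651 ÷ 2 = 3325 remainder 1
3325 ÷ 2 = 1662 remainder 1
1662 ÷ 2 = 831 remainder 0
831 ÷ 2 = 415 remainder 1
415 ÷ 2 = 207 remainder 1
207 ÷ 2 = 103 remainder 1
103 ÷ 2 = 51 remainder 1
51 ÷ 2 = 25 remainder 1
25 ÷ 2 = 12 remainder 1
12 ÷ 2 = 6 remainder 0
6 ÷ 2 = 3 remainder 0
3 ÷ 2 = 1 remainder 1
1 ÷ 2 = 0 remainder 1
Reading remainders bottom to top: 11001111110111000010



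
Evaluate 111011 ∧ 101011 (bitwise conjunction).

AND: 1 only when both bits are 1
  111011
& 101011
--------
  101011
Decimal: 59 & 43 = 43



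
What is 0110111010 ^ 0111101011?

XOR: 1 when bits differ
  0110111010
^ 0111101011
------------
  0001010001
Decimal: 442 ^ 491 = 81



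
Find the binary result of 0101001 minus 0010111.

Method 1 - Direct subtraction (column by column from the right: bit − bit − borrow-in; if negative, add 2 and borrow 1 from the next column):
borrow: 0101100
        0101001
-       0010111
---------------
        0010010

Method 2 - Add two's complement:
Two's complement of 0010111: invert → 1101000, add 1 → 1101001
  0101001
+ 1101001
---------
 10010010  (end carry out of the top bit = 1)
Discarding the end carry: 0010010
Decimal check:
  0101001 = 32 + 8 + 1 = 41
  0010111 = 16 + 4 + 2 + 1 = 23
  41 - 23 = 18, and 0010010 = 16 + 2 = 18 ✓



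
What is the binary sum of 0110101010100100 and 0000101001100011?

Add column by column from the right: bit + bit + carry-in; write the sum mod 2, carry 1 when the sum is 2 or 3.
carry:  0001010111000000
        0110101010100100
+       0000101001100011
------------------------
       00111010100000111
(the carry out of the leftmost column, 0, becomes the leading bit)
Decimal check:
  0110101010100100 = 16384 + 8192 + 2048 + 512 + 128 + 32 + 4 = 27300
  0000101001100011 = 2048 + 512 + 64 + 32 + 2 + 1 = 2659
  27300 + 2659 = 29959, and 00111010100000111 = 16384 + 8192 + 4096 + 1024 + 256 + 4 + 2 + 1 = 29959 ✓



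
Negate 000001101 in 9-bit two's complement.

Original: 000001101
Step 1 - Invert all bits: 111110010
Step 2 - Add 1: 111110011
Verification: 000001101 + 111110011 = 1000000000; discarding the end carry (carry out of the top bit) leaves the 9-bit value 000000000, as required for x + (-x)



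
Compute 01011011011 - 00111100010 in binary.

Method 1 - Direct subtraction (column by column from the right: bit − bit − borrow-in; if negative, add 2 and borrow 1 from the next column):
borrow: 01111000000
        01011011011
-       00111100010
-------------------
        00011111001

Method 2 - Add two's complement:
Two's complement of 00111100010: invert → 11000011101, add 1 → 11000011110
  01011011011
+ 11000011110
-------------
 100011111001  (end carry out of the top bit = 1)
Discarding the end carry: 00011111001
Decimal check:
  01011011011 = 512 + 128 + 64 + 16 + 8 + 2 + 1 = 731
  00111100010 = 256 + 128 + 64 + 32 + 2 = 482
  731 - 482 = 249, and 00011111001 = 128 + 64 + 32 + 16 + 8 + 1 = 249 ✓



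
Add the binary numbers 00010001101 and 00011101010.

Add column by column from the right: bit + bit + carry-in; write the sum mod 2, carry 1 when the sum is 2 or 3.
carry:  00100010000
        00010001101
+       00011101010
-------------------
       000101110111
(the carry out of the leftmost column, 0, becomes the leading bit)
Decimal check:
  00010001101 = 128 + 8 + 4 + 1 = 141
  00011101010 = 128 + 64 + 32 + 8 + 2 = 234
  141 + 234 = 375, and 000101110111 = 256 + 64 + 32 + 16 + 4 + 2 + 1 = 375 ✓



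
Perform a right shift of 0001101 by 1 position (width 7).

Original: 0001101 (decimal 13)
Shift right by 1 position
Drop the 1 low bit; fill with zero on the left
Result: 0000110 (decimal 6)
Equivalent: 13 >> 1 = 13 ÷ 2^1 = 6



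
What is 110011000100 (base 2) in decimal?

Sum of powers of 2 for each 1-bit:
2^2 + 2^6 + 2^7 + 2^10 + 2^11
= 4 + 64 + 128 + 1024 + 2048
= 3268



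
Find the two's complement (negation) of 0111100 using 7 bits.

Original: 0111100
Step 1 - Invert all bits: 1000011
Step 2 - Add 1: 1000100
Verification: 0111100 + 1000100 = 10000000; discarding the end carry (carry out of the top bit) leaves the 7-bit value 0000000, as required for x + (-x)



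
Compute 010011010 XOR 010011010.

XOR: 1 when bits differ
  010011010
^ 010011010
-----------
  000000000
Decimal: 154 ^ 154 = 0



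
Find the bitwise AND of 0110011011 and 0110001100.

AND: 1 only when both bits are 1
  0110011011
& 0110001100
------------
  0110001000
Decimal: 411 & 396 = 392



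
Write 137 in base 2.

Using repeated division by 2:
137 ÷ 2 = 68 remainder 1
68 ÷ 2 = 34 remainder 0
34 ÷ 2 = 17 remainder 0
17 ÷ 2 = 8 remainder 1
8 ÷ 2 = 4 remainder 0
4 ÷ 2 = 2 remainder 0
2 ÷ 2 = 1 remainder 0
1 ÷ 2 = 0 remainder 1
Reading remainders bottom to top: 10001001



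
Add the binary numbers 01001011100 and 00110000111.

Add column by column from the right: bit + bit + carry-in; write the sum mod 2, carry 1 when the sum is 2 or 3.
carry:  00000111000
        01001011100
+       00110000111
-------------------
       001111100011
(the carry out of the leftmost column, 0, becomes the leading bit)
Decimal check:
  01001011100 = 512 + 64 + 16 + 8 + 4 = 604
  00110000111 = 256 + 128 + 4 + 2 + 1 = 391
  604 + 391 = 995, and 001111100011 = 512 + 256 + 128 + 64 + 32 + 2 + 1 = 995 ✓



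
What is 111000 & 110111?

AND: 1 only when both bits are 1
  111000
& 110111
--------
  110000
Decimal: 56 & 55 = 48



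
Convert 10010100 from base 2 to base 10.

Sum of powers of 2 for each 1-bit:
2^2 + 2^4 + 2^7
= 4 + 16 + 128
= 148



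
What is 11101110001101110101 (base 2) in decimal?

Sum of powers of 2 for each 1-bit:
2^0 + 2^2 + 2^4 + 2^5 + 2^6 + 2^8 + 2^9 + 2^13 + 2^14 + 2^15 + 2^17 + 2^18 + 2^19
= 1 + 4 + 16 + 32 + 64 + 256 + 512 + 8192 + 16384 + 32768 + 131072 + 262144 + 524288
= 975733



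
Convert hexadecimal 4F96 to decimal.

Expand by place value (powers of 16):
Digit values: F = 15
4F96 = 4 × 16^3 + 15 × 16^2 + 9 × 16^1 + 6 × 16^0
= 4 × 4096 + 15 × 256 + 9 × 16 + 6 × 1
= 16384 + 3840 + 144 + 6
= 20374



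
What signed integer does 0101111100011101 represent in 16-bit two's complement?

Binary: 0101111100011101
Sign bit: 0 (non-negative)
Read directly as an unsigned value:
0101111100011101 = 16384 + 4096 + 2048 + 1024 + 512 + 256 + 16 + 8 + 4 + 1 = 24349
Value: 24349



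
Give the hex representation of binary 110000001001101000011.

Group into 4-bit nibbles from right:
  0001 = 1
  1000 = 8
  0001 = 1
  0011 = 3
  0100 = 4
  0011 = 3
Result: 181343



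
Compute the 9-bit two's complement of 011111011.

Original: 011111011
Step 1 - Invert all bits: 100000100
Step 2 - Add 1: 100000101
Verification: 011111011 + 100000101 = 1000000000; discarding the end carry (carry out of the top bit) leaves the 9-bit value 000000000, as required for x + (-x)



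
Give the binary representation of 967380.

Using repeated division by 2:
967380 ÷ 2 = 483690 remainder 0
483690 ÷ 2 = 241845 remainder 0
241845 ÷ 2 = 120922 remainder 1
120922 ÷ 2 = 60461 remainder 0
60461 ÷ 2 = 30230 remainder 1
30230 ÷ 2 = 15115 remainder 0
15115 ÷ 2 = 7557 remainder 1
7557 ÷ 2 = 3778 remainder 1
3778 ÷ 2 = 1889 remainder 0
1889 ÷ 2 = 944 remainder 1
944 ÷ 2 = 472 remainder 0
472 ÷ 2 = 236 remainder 0
236 ÷ 2 = 118 remainder 0
118 ÷ 2 = 59 remainder 0
59 ÷ 2 = 29 remainder 1
29 ÷ 2 = 14 remainder 1
14 ÷ 2 = 7 remainder 0
7 ÷ 2 = 3 remainder 1
3 ÷ 2 = 1 remainder 1
1 ÷ 2 = 0 remainder 1
Reading remainders bottom to top: 11101100001011010100



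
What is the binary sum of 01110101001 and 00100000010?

Add column by column from the right: bit + bit + carry-in; write the sum mod 2, carry 1 when the sum is 2 or 3.
carry:  11000000000
        01110101001
+       00100000010
-------------------
       010010101011
(the carry out of the leftmost column, 0, becomes the leading bit)
Decimal check:
  01110101001 = 512 + 256 + 128 + 32 + 8 + 1 = 937
  00100000010 = 256 + 2 = 258
  937 + 258 = 1195, and 010010101011 = 1024 + 128 + 32 + 8 + 2 + 1 = 1195 ✓



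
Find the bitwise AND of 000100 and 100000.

AND: 1 only when both bits are 1
  000100
& 100000
--------
  000000
Decimal: 4 & 32 = 0



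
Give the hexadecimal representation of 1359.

Using repeated division by 16 (digits 10–15 are A–F):
1359 ÷ 16 = 84 remainder 15 (F)
84 ÷ 16 = 5 remainder 4
5 ÷ 16 = 0 remainder 5
Reading remainders bottom to top: 54F



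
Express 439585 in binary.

Using repeated division by 2:
439585 ÷ 2 = 219792 remainder 1
219792 ÷ 2 = 109896 remainder 0
109896 ÷ 2 = 54948 remainder 0
54948 ÷ 2 = 27474 remainder 0
27474 ÷ 2 = 13737 remainder 0
13737 ÷ 2 = 6868 remainder 1
6868 ÷ 2 = 3434 remainder 0
3434 ÷ 2 = 1717 remainder 0
1717 ÷ 2 = 858 remainder 1
858 ÷ 2 = 429 remainder 0
429 ÷ 2 = 214 remainder 1
214 ÷ 2 = 107 remainder 0
107 ÷ 2 = 53 remainder 1
53 ÷ 2 = 26 remainder 1
26 ÷ 2 = 13 remainder 0
13 ÷ 2 = 6 remainder 1
6 ÷ 2 = 3 remainder 0
3 ÷ 2 = 1 remainder 1
1 ÷ 2 = 0 remainder 1
Reading remainders bottom to top: 1101011010100100001



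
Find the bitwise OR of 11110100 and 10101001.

OR: 1 when either bit is 1
  11110100
| 10101001
----------
  11111101
Decimal: 244 | 169 = 253



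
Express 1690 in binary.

Using repeated division by 2:
1690 ÷ 2 = 845 remainder 0
845 ÷ 2 = 422 remainder 1
422 ÷ 2 = 211 remainder 0
211 ÷ 2 = 105 remainder 1
105 ÷ 2 = 52 remainder 1
52 ÷ 2 = 26 remainder 0
26 ÷ 2 = 13 remainder 0
13 ÷ 2 = 6 remainder 1
6 ÷ 2 = 3 remainder 0
3 ÷ 2 = 1 remainder 1
1 ÷ 2 = 0 remainder 1
Reading remainders bottom to top: 11010011010



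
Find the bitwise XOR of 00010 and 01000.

XOR: 1 when bits differ
  00010
^ 01000
-------
  01010
Decimal: 2 ^ 8 = 10



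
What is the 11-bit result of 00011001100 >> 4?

Original: 00011001100 (decimal 204)
Shift right by 4 positions
Drop the 4 low bits; fill with zeros on the left
Result: 00000001100 (decimal 12)
Equivalent: 204 >> 4 = 204 ÷ 2^4 = 12



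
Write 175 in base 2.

Using repeated division by 2:
175 ÷ 2 = 87 remainder 1
87 ÷ 2 = 43 remainder 1
43 ÷ 2 = 21 remainder 1
21 ÷ 2 = 10 remainder 1
10 ÷ 2 = 5 remainder 0
5 ÷ 2 = 2 remainder 1
2 ÷ 2 = 1 remainder 0
1 ÷ 2 = 0 remainder 1
Reading remainders bottom to top: 10101111



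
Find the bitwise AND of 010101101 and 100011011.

AND: 1 only when both bits are 1
  010101101
& 100011011
-----------
  000001001
Decimal: 173 & 283 = 9



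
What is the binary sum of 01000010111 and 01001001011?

Add column by column from the right: bit + bit + carry-in; write the sum mod 2, carry 1 when the sum is 2 or 3.
carry:  10000111110
        01000010111
+       01001001011
-------------------
       010001100010
(the carry out of the leftmost column, 0, becomes the leading bit)
Decimal check:
  01000010111 = 512 + 16 + 4 + 2 + 1 = 535
  01001001011 = 512 + 64 + 8 + 2 + 1 = 587
  535 + 587 = 1122, and 010001100010 = 1024 + 64 + 32 + 2 = 1122 ✓



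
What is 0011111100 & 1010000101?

AND: 1 only when both bits are 1
  0011111100
& 1010000101
------------
  0010000100
Decimal: 252 & 645 = 132



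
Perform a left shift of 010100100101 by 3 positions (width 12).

Original: 010100100101 (decimal 1317)
Shift left by 3 positions
Append 3 zeros on the right and drop the 3 high bits that overflow the 12-bit width
Result: 100100101000 (decimal 2344)
Equivalent: 1317 << 3 = 1317 × 2^3 = 10536, truncated to 12 bits = 2344



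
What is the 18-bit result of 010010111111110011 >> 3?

Original: 010010111111110011 (decimal 77811)
Shift right by 3 positions
Drop the 3 low bits; fill with zeros on the left
Result: 000010010111111110 (decimal 9726)
Equivalent: 77811 >> 3 = 77811 ÷ 2^3 = 9726



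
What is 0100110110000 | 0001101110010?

OR: 1 when either bit is 1
  0100110110000
| 0001101110010
---------------
  0101111110010
Decimal: 2480 | 882 = 3058



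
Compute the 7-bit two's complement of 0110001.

Original: 0110001
Step 1 - Invert all bits: 1001110
Step 2 - Add 1: 1001111
Verification: 0110001 + 1001111 = 10000000; discarding the end carry (carry out of the top bit) leaves the 7-bit value 0000000, as required for x + (-x)



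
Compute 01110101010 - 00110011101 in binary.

Method 1 - Direct subtraction (column by column from the right: bit − bit − borrow-in; if negative, add 2 and borrow 1 from the next column):
borrow: 00000111010
        01110101010
-       00110011101
-------------------
        01000001101

Method 2 - Add two's complement:
Two's complement of 00110011101: invert → 11001100010, add 1 → 11001100011
  01110101010
+ 11001100011
-------------
 101000001101  (end carry out of the top bit = 1)
Discarding the end carry: 01000001101
Decimal check:
  01110101010 = 512 + 256 + 128 + 32 + 8 + 2 = 938
  00110011101 = 256 + 128 + 16 + 8 + 4 + 1 = 413
  938 - 413 = 525, and 01000001101 = 512 + 8 + 4 + 1 = 525 ✓



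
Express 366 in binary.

Using repeated division by 2:
366 ÷ 2 = 183 remainder 0
183 ÷ 2 = 91 remainder 1
91 ÷ 2 = 45 remainder 1
45 ÷ 2 = 22 remainder 1
22 ÷ 2 = 11 remainder 0
11 ÷ 2 = 5 remainder 1
5 ÷ 2 = 2 remainder 1
2 ÷ 2 = 1 remainder 0
1 ÷ 2 = 0 remainder 1
Reading remainders bottom to top: 101101110



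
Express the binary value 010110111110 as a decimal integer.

Sum of powers of 2 for each 1-bit:
2^1 + 2^2 + 2^3 + 2^4 + 2^5 + 2^7 + 2^8 + 2^10
= 2 + 4 + 8 + 16 + 32 + 128 + 256 + 1024
= 1470



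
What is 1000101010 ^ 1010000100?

XOR: 1 when bits differ
  1000101010
^ 1010000100
------------
  0010101110
Decimal: 554 ^ 644 = 174



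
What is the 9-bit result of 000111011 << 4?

Original: 000111011 (decimal 59)
Shift left by 4 positions
Append 4 zeros on the right and drop the 4 high bits that overflow the 9-bit width
Result: 110110000 (decimal 432)
Equivalent: 59 << 4 = 59 × 2^4 = 944, truncated to 9 bits = 432



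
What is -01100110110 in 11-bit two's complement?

Original: 01100110110
Step 1 - Invert all bits: 10011001001
Step 2 - Add 1: 10011001010
Verification: 01100110110 + 10011001010 = 100000000000; discarding the end carry (carry out of the top bit) leaves the 11-bit value 00000000000, as required for x + (-x)



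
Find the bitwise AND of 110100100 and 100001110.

AND: 1 only when both bits are 1
  110100100
& 100001110
-----------
  100000100
Decimal: 420 & 270 = 260



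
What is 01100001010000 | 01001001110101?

OR: 1 when either bit is 1
  01100001010000
| 01001001110101
----------------
  01101001110101
Decimal: 6224 | 4725 = 6773



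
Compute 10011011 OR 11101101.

OR: 1 when either bit is 1
  10011011
| 11101101
----------
  11111111
Decimal: 155 | 237 = 255



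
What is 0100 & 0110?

AND: 1 only when both bits are 1
  0100
& 0110
------
  0100
Decimal: 4 & 6 = 4



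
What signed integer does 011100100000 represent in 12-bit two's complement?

Binary: 011100100000
Sign bit: 0 (non-negative)
Read directly as an unsigned value:
011100100000 = 1024 + 512 + 256 + 32 = 1824
Value: 1824



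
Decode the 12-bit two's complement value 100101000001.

Binary: 100101000001
Sign bit: 1 (negative)
Invert: 011010111110
Add 1:  011010111111
Magnitude: 011010111111 = 1024 + 512 + 128 + 32 + 16 + 8 + 4 + 2 + 1 = 1727
Value: -1727



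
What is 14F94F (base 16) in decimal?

Expand by place value (powers of 16):
Digit values: F = 15
14F94F = 1 × 16^5 + 4 × 16^4 + 15 × 16^3 + 9 × 16^2 + 4 × 16^1 + 15 × 16^0
= 1 × 1048576 + 4 × 65536 + 15 × 4096 + 9 × 256 + 4 × 16 + 15 × 1
= 1048576 + 262144 + 61440 + 2304 + 64 + 15
= 1374543



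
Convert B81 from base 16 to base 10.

Expand by place value (powers of 16):
Digit values: B = 11
B81 = 11 × 16^2 + 8 × 16^1 + 1 × 16^0
= 11 × 256 + 8 × 16 + 1 × 1
= 2816 + 128 + 1
= 2945



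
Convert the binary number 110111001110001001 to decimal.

Sum of powers of 2 for each 1-bit:
2^0 + 2^3 + 2^7 + 2^8 + 2^9 + 2^12 + 2^13 + 2^14 + 2^16 + 2^17
= 1 + 8 + 128 + 256 + 512 + 4096 + 8192 + 16384 + 65536 + 131072
= 226185



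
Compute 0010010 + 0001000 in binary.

Add column by column from the right: bit + bit + carry-in; write the sum mod 2, carry 1 when the sum is 2 or 3.
carry:  0000000
        0010010
+       0001000
---------------
       00011010
(the carry out of the leftmost column, 0, becomes the leading bit)
Decimal check:
  0010010 = 16 + 2 = 18
  0001000 = 8
  18 + 8 = 26, and 00011010 = 16 + 8 + 2 = 26 ✓



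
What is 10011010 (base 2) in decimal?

Sum of powers of 2 for each 1-bit:
2^1 + 2^3 + 2^4 + 2^7
= 2 + 8 + 16 + 128
= 154



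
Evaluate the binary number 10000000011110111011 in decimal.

Sum of powers of 2 for each 1-bit:
2^0 + 2^1 + 2^3 + 2^4 + 2^5 + 2^7 + 2^8 + 2^9 + 2^10 + 2^19
= 1 + 2 + 8 + 16 + 32 + 128 + 256 + 512 + 1024 + 524288
= 526267



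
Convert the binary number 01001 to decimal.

Sum of powers of 2 for each 1-bit:
2^0 + 2^3
= 1 + 8
= 9



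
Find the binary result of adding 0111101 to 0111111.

Add column by column from the right: bit + bit + carry-in; write the sum mod 2, carry 1 when the sum is 2 or 3.
carry:  1111110
        0111101
+       0111111
---------------
       01111100
(the carry out of the leftmost column, 0, becomes the leading bit)
Decimal check:
  0111101 = 32 + 16 + 8 + 4 + 1 = 61
  0111111 = 32 + 16 + 8 + 4 + 2 + 1 = 63
  61 + 63 = 124, and 01111100 = 64 + 32 + 16 + 8 + 4 = 124 ✓



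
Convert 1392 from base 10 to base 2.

Using repeated division by 2:
1392 ÷ 2 = 696 remainder 0
696 ÷ 2 = 348 remainder 0
348 ÷ 2 = 174 remainder 0
174 ÷ 2 = 87 remainder 0
87 ÷ 2 = 43 remainder 1
43 ÷ 2 = 21 remainder 1
21 ÷ 2 = 10 remainder 1
10 ÷ 2 = 5 remainder 0
5 ÷ 2 = 2 remainder 1
2 ÷ 2 = 1 remainder 0
1 ÷ 2 = 0 remainder 1
Reading remainders bottom to top: 10101110000



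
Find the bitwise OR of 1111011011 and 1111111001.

OR: 1 when either bit is 1
  1111011011
| 1111111001
------------
  1111111011
Decimal: 987 | 1017 = 1019



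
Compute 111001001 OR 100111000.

OR: 1 when either bit is 1
  111001001
| 100111000
-----------
  111111001
Decimal: 457 | 312 = 505



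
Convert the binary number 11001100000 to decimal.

Sum of powers of 2 for each 1-bit:
2^5 + 2^6 + 2^9 + 2^10
= 32 + 64 + 512 + 1024
= 1632



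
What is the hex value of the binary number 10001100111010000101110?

Group into 4-bit nibbles from right:
  0100 = 4
  0110 = 6
  0111 = 7
  0100 = 4
  0010 = 2
  1110 = E
Result: 46742E



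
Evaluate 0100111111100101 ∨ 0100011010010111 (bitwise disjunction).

OR: 1 when either bit is 1
  0100111111100101
| 0100011010010111
------------------
  0100111111110111
Decimal: 20453 | 18071 = 20471



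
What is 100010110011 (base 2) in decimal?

Sum of powers of 2 for each 1-bit:
2^0 + 2^1 + 2^4 + 2^5 + 2^7 + 2^11
= 1 + 2 + 16 + 32 + 128 + 2048
= 2227



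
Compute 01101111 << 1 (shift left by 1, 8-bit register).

Original: 01101111 (decimal 111)
Shift left by 1 position
Append 1 zero on the right
Result: 11011110 (decimal 222)
Equivalent: 111 << 1 = 111 × 2^1 = 222



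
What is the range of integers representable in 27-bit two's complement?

For 27-bit two's complement:
Minimum: -2^26 = -67108864
Maximum: 2^26 - 1 = 67108863



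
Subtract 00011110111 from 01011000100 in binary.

Method 1 - Direct subtraction (column by column from the right: bit − bit − borrow-in; if negative, add 2 and borrow 1 from the next column):
borrow: 01111111110
        01011000100
-       00011110111
-------------------
        00111001101

Method 2 - Add two's complement:
Two's complement of 00011110111: invert → 11100001000, add 1 → 11100001001
  01011000100
+ 11100001001
-------------
 100111001101  (end carry out of the top bit = 1)
Discarding the end carry: 00111001101
Decimal check:
  01011000100 = 512 + 128 + 64 + 4 = 708
  00011110111 = 128 + 64 + 32 + 16 + 4 + 2 + 1 = 247
  708 - 247 = 461, and 00111001101 = 256 + 128 + 64 + 8 + 4 + 1 = 461 ✓



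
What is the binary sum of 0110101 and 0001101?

Add column by column from the right: bit + bit + carry-in; write the sum mod 2, carry 1 when the sum is 2 or 3.
carry:  1111010
        0110101
+       0001101
---------------
       01000010
(the carry out of the leftmost column, 0, becomes the leading bit)
Decimal check:
  0110101 = 32 + 16 + 4 + 1 = 53
  0001101 = 8 + 4 + 1 = 13
  53 + 13 = 66, and 01000010 = 64 + 2 = 66 ✓



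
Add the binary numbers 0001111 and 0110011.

Add column by column from the right: bit + bit + carry-in; write the sum mod 2, carry 1 when the sum is 2 or 3.
carry:  1111110
        0001111
+       0110011
---------------
       01000010
(the carry out of the leftmost column, 0, becomes the leading bit)
Decimal check:
  0001111 = 8 + 4 + 2 + 1 = 15
  0110011 = 32 + 16 + 2 + 1 = 51
  15 + 51 = 66, and 01000010 = 64 + 2 = 66 ✓



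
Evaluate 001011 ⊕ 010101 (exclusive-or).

XOR: 1 when bits differ
  001011
^ 010101
--------
  011110
Decimal: 11 ^ 21 = 30



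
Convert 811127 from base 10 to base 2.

Using repeated division by 2:
811127 ÷ 2 = 405563 remainder 1
405563 ÷ 2 = 202781 remainder 1
202781 ÷ 2 = 101390 remainder 1
101390 ÷ 2 = 50695 remainder 0
50695 ÷ 2 = 25347 remainder 1
25347 ÷ 2 = 12673 remainder 1
12673 ÷ 2 = 6336 remainder 1
6336 ÷ 2 = 3168 remainder 0
3168 ÷ 2 = 1584 remainder 0
1584 ÷ 2 = 792 remainder 0
792 ÷ 2 = 396 remainder 0
396 ÷ 2 = 198 remainder 0
198 ÷ 2 = 99 remainder 0
99 ÷ 2 = 49 remainder 1
49 ÷ 2 = 24 remainder 1
24 ÷ 2 = 12 remainder 0
12 ÷ 2 = 6 remainder 0
6 ÷ 2 = 3 remainder 0
3 ÷ 2 = 1 remainder 1
1 ÷ 2 = 0 remainder 1
Reading remainders bottom to top: 11000110000001110111

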